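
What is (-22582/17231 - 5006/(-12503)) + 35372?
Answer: 7620319050436/215439193 ≈ 35371.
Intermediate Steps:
(-22582/17231 - 5006/(-12503)) + 35372 = (-22582*1/17231 - 5006*(-1/12503)) + 35372 = (-22582/17231 + 5006/12503) + 35372 = -196084360/215439193 + 35372 = 7620319050436/215439193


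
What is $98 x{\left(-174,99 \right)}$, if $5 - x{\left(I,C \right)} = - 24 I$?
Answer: $-408758$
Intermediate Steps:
$x{\left(I,C \right)} = 5 + 24 I$ ($x{\left(I,C \right)} = 5 - - 24 I = 5 + 24 I$)
$98 x{\left(-174,99 \right)} = 98 \left(5 + 24 \left(-174\right)\right) = 98 \left(5 - 4176\right) = 98 \left(-4171\right) = -408758$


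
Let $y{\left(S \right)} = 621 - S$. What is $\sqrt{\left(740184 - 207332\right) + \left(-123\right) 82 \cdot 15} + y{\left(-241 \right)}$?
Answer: $862 + \sqrt{381562} \approx 1479.7$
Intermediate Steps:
$\sqrt{\left(740184 - 207332\right) + \left(-123\right) 82 \cdot 15} + y{\left(-241 \right)} = \sqrt{\left(740184 - 207332\right) + \left(-123\right) 82 \cdot 15} + \left(621 - -241\right) = \sqrt{532852 - 151290} + \left(621 + 241\right) = \sqrt{532852 - 151290} + 862 = \sqrt{381562} + 862 = 862 + \sqrt{381562}$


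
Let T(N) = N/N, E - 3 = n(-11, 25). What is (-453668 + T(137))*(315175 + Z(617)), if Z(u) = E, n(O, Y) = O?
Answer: -142980867389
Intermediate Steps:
E = -8 (E = 3 - 11 = -8)
T(N) = 1
Z(u) = -8
(-453668 + T(137))*(315175 + Z(617)) = (-453668 + 1)*(315175 - 8) = -453667*315167 = -142980867389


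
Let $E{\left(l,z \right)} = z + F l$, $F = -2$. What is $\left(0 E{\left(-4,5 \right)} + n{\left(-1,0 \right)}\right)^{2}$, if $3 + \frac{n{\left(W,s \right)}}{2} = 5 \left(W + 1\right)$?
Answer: $36$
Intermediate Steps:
$n{\left(W,s \right)} = 4 + 10 W$ ($n{\left(W,s \right)} = -6 + 2 \cdot 5 \left(W + 1\right) = -6 + 2 \cdot 5 \left(1 + W\right) = -6 + 2 \left(5 + 5 W\right) = -6 + \left(10 + 10 W\right) = 4 + 10 W$)
$E{\left(l,z \right)} = z - 2 l$
$\left(0 E{\left(-4,5 \right)} + n{\left(-1,0 \right)}\right)^{2} = \left(0 \left(5 - -8\right) + \left(4 + 10 \left(-1\right)\right)\right)^{2} = \left(0 \left(5 + 8\right) + \left(4 - 10\right)\right)^{2} = \left(0 \cdot 13 - 6\right)^{2} = \left(0 - 6\right)^{2} = \left(-6\right)^{2} = 36$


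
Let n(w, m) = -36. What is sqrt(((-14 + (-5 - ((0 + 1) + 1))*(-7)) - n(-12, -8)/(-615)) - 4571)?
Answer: 2*I*sqrt(47656965)/205 ≈ 67.35*I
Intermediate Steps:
sqrt(((-14 + (-5 - ((0 + 1) + 1))*(-7)) - n(-12, -8)/(-615)) - 4571) = sqrt(((-14 + (-5 - ((0 + 1) + 1))*(-7)) - (-36)/(-615)) - 4571) = sqrt(((-14 + (-5 - (1 + 1))*(-7)) - (-36)*(-1)/615) - 4571) = sqrt(((-14 + (-5 - 1*2)*(-7)) - 1*12/205) - 4571) = sqrt(((-14 + (-5 - 2)*(-7)) - 12/205) - 4571) = sqrt(((-14 - 7*(-7)) - 12/205) - 4571) = sqrt(((-14 + 49) - 12/205) - 4571) = sqrt((35 - 12/205) - 4571) = sqrt(7163/205 - 4571) = sqrt(-929892/205) = 2*I*sqrt(47656965)/205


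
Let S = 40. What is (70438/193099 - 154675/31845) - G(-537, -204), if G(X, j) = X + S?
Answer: 605709324964/1229847531 ≈ 492.51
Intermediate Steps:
G(X, j) = 40 + X (G(X, j) = X + 40 = 40 + X)
(70438/193099 - 154675/31845) - G(-537, -204) = (70438/193099 - 154675/31845) - (40 - 537) = (70438*(1/193099) - 154675*1/31845) - 1*(-497) = (70438/193099 - 30935/6369) + 497 = -5524897943/1229847531 + 497 = 605709324964/1229847531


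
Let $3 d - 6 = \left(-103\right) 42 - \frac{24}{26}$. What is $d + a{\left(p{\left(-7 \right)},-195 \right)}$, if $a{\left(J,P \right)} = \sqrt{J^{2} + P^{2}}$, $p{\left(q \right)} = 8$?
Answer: $- \frac{18724}{13} + \sqrt{38089} \approx -1245.1$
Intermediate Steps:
$d = - \frac{18724}{13}$ ($d = 2 + \frac{\left(-103\right) 42 - \frac{24}{26}}{3} = 2 + \frac{-4326 - \frac{12}{13}}{3} = 2 + \frac{1}{3} \left(- \frac{56250}{13}\right) = 2 - \frac{18750}{13} = - \frac{18724}{13} \approx -1440.3$)
$d + a{\left(p{\left(-7 \right)},-195 \right)} = - \frac{18724}{13} + \sqrt{8^{2} + \left(-195\right)^{2}} = - \frac{18724}{13} + \sqrt{64 + 38025} = - \frac{18724}{13} + \sqrt{38089}$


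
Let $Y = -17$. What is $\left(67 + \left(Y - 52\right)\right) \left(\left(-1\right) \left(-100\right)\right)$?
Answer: $-200$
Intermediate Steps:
$\left(67 + \left(Y - 52\right)\right) \left(\left(-1\right) \left(-100\right)\right) = \left(67 - 69\right) \left(\left(-1\right) \left(-100\right)\right) = \left(67 - 69\right) 100 = \left(-2\right) 100 = -200$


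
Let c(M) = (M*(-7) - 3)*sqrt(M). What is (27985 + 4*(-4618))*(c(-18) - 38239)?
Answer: -363767607 + 3510297*I*sqrt(2) ≈ -3.6377e+8 + 4.9643e+6*I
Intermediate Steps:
c(M) = sqrt(M)*(-3 - 7*M) (c(M) = (-7*M - 3)*sqrt(M) = (-3 - 7*M)*sqrt(M) = sqrt(M)*(-3 - 7*M))
(27985 + 4*(-4618))*(c(-18) - 38239) = (27985 + 4*(-4618))*(sqrt(-18)*(-3 - 7*(-18)) - 38239) = (27985 - 18472)*((3*I*sqrt(2))*(-3 + 126) - 38239) = 9513*((3*I*sqrt(2))*123 - 38239) = 9513*(369*I*sqrt(2) - 38239) = 9513*(-38239 + 369*I*sqrt(2)) = -363767607 + 3510297*I*sqrt(2)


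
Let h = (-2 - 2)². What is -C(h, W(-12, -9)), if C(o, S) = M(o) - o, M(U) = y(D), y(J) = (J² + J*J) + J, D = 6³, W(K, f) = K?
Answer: -93512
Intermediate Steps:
D = 216
y(J) = J + 2*J² (y(J) = (J² + J²) + J = 2*J² + J = J + 2*J²)
M(U) = 93528 (M(U) = 216*(1 + 2*216) = 216*(1 + 432) = 216*433 = 93528)
h = 16 (h = (-4)² = 16)
C(o, S) = 93528 - o
-C(h, W(-12, -9)) = -(93528 - 1*16) = -(93528 - 16) = -1*93512 = -93512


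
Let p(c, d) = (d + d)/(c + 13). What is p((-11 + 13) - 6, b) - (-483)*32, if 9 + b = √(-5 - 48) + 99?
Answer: 15476 + 2*I*√53/9 ≈ 15476.0 + 1.6178*I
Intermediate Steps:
b = 90 + I*√53 (b = -9 + (√(-5 - 48) + 99) = -9 + (√(-53) + 99) = -9 + (I*√53 + 99) = -9 + (99 + I*√53) = 90 + I*√53 ≈ 90.0 + 7.2801*I)
p(c, d) = 2*d/(13 + c) (p(c, d) = (2*d)/(13 + c) = 2*d/(13 + c))
p((-11 + 13) - 6, b) - (-483)*32 = 2*(90 + I*√53)/(13 + ((-11 + 13) - 6)) - (-483)*32 = 2*(90 + I*√53)/(13 + (2 - 6)) - 1*(-15456) = 2*(90 + I*√53)/(13 - 4) + 15456 = 2*(90 + I*√53)/9 + 15456 = 2*(90 + I*√53)*(⅑) + 15456 = (20 + 2*I*√53/9) + 15456 = 15476 + 2*I*√53/9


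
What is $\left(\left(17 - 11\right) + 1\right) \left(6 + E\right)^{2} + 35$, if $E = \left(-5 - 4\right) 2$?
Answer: $1043$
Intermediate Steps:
$E = -18$ ($E = \left(-9\right) 2 = -18$)
$\left(\left(17 - 11\right) + 1\right) \left(6 + E\right)^{2} + 35 = \left(\left(17 - 11\right) + 1\right) \left(6 - 18\right)^{2} + 35 = \left(6 + 1\right) \left(-12\right)^{2} + 35 = 7 \cdot 144 + 35 = 1008 + 35 = 1043$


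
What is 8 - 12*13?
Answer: -148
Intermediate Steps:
8 - 12*13 = 8 - 156 = -148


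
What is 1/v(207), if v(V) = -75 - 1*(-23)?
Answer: -1/52 ≈ -0.019231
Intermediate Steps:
v(V) = -52 (v(V) = -75 + 23 = -52)
1/v(207) = 1/(-52) = -1/52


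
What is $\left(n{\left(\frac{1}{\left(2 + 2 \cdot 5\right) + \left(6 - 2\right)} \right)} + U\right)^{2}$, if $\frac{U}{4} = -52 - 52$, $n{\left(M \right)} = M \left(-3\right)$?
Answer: $\frac{44342281}{256} \approx 1.7321 \cdot 10^{5}$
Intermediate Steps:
$n{\left(M \right)} = - 3 M$
$U = -416$ ($U = 4 \left(-52 - 52\right) = 4 \left(-104\right) = -416$)
$\left(n{\left(\frac{1}{\left(2 + 2 \cdot 5\right) + \left(6 - 2\right)} \right)} + U\right)^{2} = \left(- \frac{3}{\left(2 + 2 \cdot 5\right) + \left(6 - 2\right)} - 416\right)^{2} = \left(- \frac{3}{\left(2 + 10\right) + 4} - 416\right)^{2} = \left(- \frac{3}{12 + 4} - 416\right)^{2} = \left(- \frac{3}{16} - 416\right)^{2} = \left(- \frac{6659}{16}\right)^{2} = \frac{44342281}{256}$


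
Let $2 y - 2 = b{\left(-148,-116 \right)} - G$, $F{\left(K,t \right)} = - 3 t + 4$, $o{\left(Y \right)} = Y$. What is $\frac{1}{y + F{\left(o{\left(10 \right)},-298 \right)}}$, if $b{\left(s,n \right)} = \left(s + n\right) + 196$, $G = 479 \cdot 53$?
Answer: $- \frac{2}{23657} \approx -8.4542 \cdot 10^{-5}$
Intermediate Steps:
$G = 25387$
$b{\left(s,n \right)} = 196 + n + s$ ($b{\left(s,n \right)} = \left(n + s\right) + 196 = 196 + n + s$)
$F{\left(K,t \right)} = 4 - 3 t$
$y = - \frac{25453}{2}$ ($y = 1 + \frac{\left(196 - 116 - 148\right) - 25387}{2} = 1 + \frac{-68 - 25387}{2} = 1 + \frac{1}{2} \left(-25455\right) = 1 - \frac{25455}{2} = - \frac{25453}{2} \approx -12727.0$)
$\frac{1}{y + F{\left(o{\left(10 \right)},-298 \right)}} = \frac{1}{- \frac{25453}{2} + \left(4 - -894\right)} = \frac{1}{- \frac{25453}{2} + \left(4 + 894\right)} = \frac{1}{- \frac{25453}{2} + 898} = \frac{1}{- \frac{23657}{2}} = - \frac{2}{23657}$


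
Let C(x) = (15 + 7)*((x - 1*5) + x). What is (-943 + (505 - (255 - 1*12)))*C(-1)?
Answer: 104874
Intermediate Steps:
C(x) = -110 + 44*x (C(x) = 22*((x - 5) + x) = 22*((-5 + x) + x) = 22*(-5 + 2*x) = -110 + 44*x)
(-943 + (505 - (255 - 1*12)))*C(-1) = (-943 + (505 - (255 - 1*12)))*(-110 + 44*(-1)) = (-943 + (505 - (255 - 12)))*(-110 - 44) = (-943 + (505 - 1*243))*(-154) = (-943 + (505 - 243))*(-154) = (-943 + 262)*(-154) = -681*(-154) = 104874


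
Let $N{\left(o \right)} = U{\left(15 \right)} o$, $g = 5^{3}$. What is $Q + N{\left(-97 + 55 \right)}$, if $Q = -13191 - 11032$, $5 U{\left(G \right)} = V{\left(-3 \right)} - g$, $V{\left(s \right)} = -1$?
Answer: $- \frac{115823}{5} \approx -23165.0$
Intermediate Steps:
$g = 125$
$U{\left(G \right)} = - \frac{126}{5}$ ($U{\left(G \right)} = \frac{-1 - 125}{5} = \frac{1}{5} \left(-126\right) = - \frac{126}{5}$)
$N{\left(o \right)} = - \frac{126 o}{5}$
$Q = -24223$
$Q + N{\left(-97 + 55 \right)} = -24223 - \frac{126 \left(-97 + 55\right)}{5} = -24223 - - \frac{5292}{5} = -24223 + \frac{5292}{5} = - \frac{115823}{5}$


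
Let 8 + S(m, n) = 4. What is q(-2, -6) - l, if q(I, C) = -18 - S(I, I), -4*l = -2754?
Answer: -1405/2 ≈ -702.50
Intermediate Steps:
l = 1377/2 (l = -¼*(-2754) = 1377/2 ≈ 688.50)
S(m, n) = -4 (S(m, n) = -8 + 4 = -4)
q(I, C) = -14 (q(I, C) = -18 - 1*(-4) = -18 + 4 = -14)
q(-2, -6) - l = -14 - 1*1377/2 = -14 - 1377/2 = -1405/2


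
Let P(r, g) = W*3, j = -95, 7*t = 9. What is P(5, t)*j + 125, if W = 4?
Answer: -1015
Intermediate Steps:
t = 9/7 (t = (⅐)*9 = 9/7 ≈ 1.2857)
P(r, g) = 12 (P(r, g) = 4*3 = 12)
P(5, t)*j + 125 = 12*(-95) + 125 = -1140 + 125 = -1015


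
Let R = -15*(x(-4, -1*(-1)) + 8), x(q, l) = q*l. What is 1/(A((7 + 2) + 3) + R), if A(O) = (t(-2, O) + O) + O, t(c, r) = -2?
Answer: -1/38 ≈ -0.026316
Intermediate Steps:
x(q, l) = l*q
A(O) = -2 + 2*O (A(O) = (-2 + O) + O = -2 + 2*O)
R = -60 (R = -15*(-1*(-1)*(-4) + 8) = -15*(1*(-4) + 8) = -15*(-4 + 8) = -15*4 = -60)
1/(A((7 + 2) + 3) + R) = 1/((-2 + 2*((7 + 2) + 3)) - 60) = 1/((-2 + 2*(9 + 3)) - 60) = 1/((-2 + 2*12) - 60) = 1/((-2 + 24) - 60) = 1/(22 - 60) = 1/(-38) = -1/38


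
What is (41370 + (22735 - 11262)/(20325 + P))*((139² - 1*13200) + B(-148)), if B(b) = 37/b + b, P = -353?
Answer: 19740013122683/79888 ≈ 2.4710e+8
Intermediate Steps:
B(b) = b + 37/b
(41370 + (22735 - 11262)/(20325 + P))*((139² - 1*13200) + B(-148)) = (41370 + (22735 - 11262)/(20325 - 353))*((139² - 1*13200) + (-148 + 37/(-148))) = (41370 + 11473/19972)*((19321 - 13200) + (-148 + 37*(-1/148))) = (41370 + 11473*(1/19972))*(6121 + (-148 - ¼)) = (41370 + 11473/19972)*(6121 - 593/4) = (826253113/19972)*(23891/4) = 19740013122683/79888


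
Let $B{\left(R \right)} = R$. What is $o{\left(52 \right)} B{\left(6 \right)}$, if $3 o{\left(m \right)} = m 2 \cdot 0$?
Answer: $0$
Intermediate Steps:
$o{\left(m \right)} = 0$ ($o{\left(m \right)} = \frac{m 2 \cdot 0}{3} = \frac{2 m 0}{3} = \frac{1}{3} \cdot 0 = 0$)
$o{\left(52 \right)} B{\left(6 \right)} = 0 \cdot 6 = 0$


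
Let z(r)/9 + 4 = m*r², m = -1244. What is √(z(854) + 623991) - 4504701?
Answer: -4504701 + I*√8164797981 ≈ -4.5047e+6 + 90359.0*I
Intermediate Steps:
z(r) = -36 - 11196*r² (z(r) = -36 + 9*(-1244*r²) = -36 - 11196*r²)
√(z(854) + 623991) - 4504701 = √((-36 - 11196*854²) + 623991) - 4504701 = √((-36 - 11196*729316) + 623991) - 4504701 = √((-36 - 8165421936) + 623991) - 4504701 = √(-8165421972 + 623991) - 4504701 = √(-8164797981) - 4504701 = I*√8164797981 - 4504701 = -4504701 + I*√8164797981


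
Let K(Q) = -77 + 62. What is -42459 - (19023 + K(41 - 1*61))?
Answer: -61467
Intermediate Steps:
K(Q) = -15
-42459 - (19023 + K(41 - 1*61)) = -42459 - (19023 - 15) = -42459 - 1*19008 = -42459 - 19008 = -61467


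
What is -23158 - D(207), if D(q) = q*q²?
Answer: -8892901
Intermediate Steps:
D(q) = q³
-23158 - D(207) = -23158 - 1*207³ = -23158 - 1*8869743 = -23158 - 8869743 = -8892901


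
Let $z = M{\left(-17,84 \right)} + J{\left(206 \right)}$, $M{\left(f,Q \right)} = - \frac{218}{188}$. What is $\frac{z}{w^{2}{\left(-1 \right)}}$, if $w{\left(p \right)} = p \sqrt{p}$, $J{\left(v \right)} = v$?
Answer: $- \frac{19255}{94} \approx -204.84$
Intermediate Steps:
$M{\left(f,Q \right)} = - \frac{109}{94}$ ($M{\left(f,Q \right)} = \left(-218\right) \frac{1}{188} = - \frac{109}{94}$)
$w{\left(p \right)} = p^{\frac{3}{2}}$
$z = \frac{19255}{94}$ ($z = - \frac{109}{94} + 206 = \frac{19255}{94} \approx 204.84$)
$\frac{z}{w^{2}{\left(-1 \right)}} = \frac{19255}{94 \left(\left(-1\right)^{\frac{3}{2}}\right)^{2}} = \frac{19255}{94 \left(- i\right)^{2}} = \frac{19255}{94 \left(-1\right)} = \frac{19255}{94} \left(-1\right) = - \frac{19255}{94}$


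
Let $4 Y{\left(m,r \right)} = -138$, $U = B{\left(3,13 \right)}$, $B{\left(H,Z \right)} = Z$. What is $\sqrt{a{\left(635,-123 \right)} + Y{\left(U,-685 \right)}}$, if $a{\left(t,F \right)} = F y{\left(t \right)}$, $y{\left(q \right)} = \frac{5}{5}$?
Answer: $\frac{3 i \sqrt{70}}{2} \approx 12.55 i$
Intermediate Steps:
$U = 13$
$y{\left(q \right)} = 1$ ($y{\left(q \right)} = 5 \cdot \frac{1}{5} = 1$)
$Y{\left(m,r \right)} = - \frac{69}{2}$ ($Y{\left(m,r \right)} = \frac{1}{4} \left(-138\right) = - \frac{69}{2}$)
$a{\left(t,F \right)} = F$ ($a{\left(t,F \right)} = F 1 = F$)
$\sqrt{a{\left(635,-123 \right)} + Y{\left(U,-685 \right)}} = \sqrt{-123 - \frac{69}{2}} = \sqrt{- \frac{315}{2}} = \frac{3 i \sqrt{70}}{2}$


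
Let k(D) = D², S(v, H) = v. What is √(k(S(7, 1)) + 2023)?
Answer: 2*√518 ≈ 45.519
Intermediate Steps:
√(k(S(7, 1)) + 2023) = √(7² + 2023) = √(49 + 2023) = √2072 = 2*√518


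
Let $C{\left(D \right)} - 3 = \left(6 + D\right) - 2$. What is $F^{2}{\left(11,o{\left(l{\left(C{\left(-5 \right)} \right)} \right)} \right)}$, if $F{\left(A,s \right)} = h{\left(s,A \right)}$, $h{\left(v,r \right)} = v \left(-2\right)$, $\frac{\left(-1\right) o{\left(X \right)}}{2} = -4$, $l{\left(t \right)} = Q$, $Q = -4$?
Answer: $256$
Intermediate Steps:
$C{\left(D \right)} = 7 + D$ ($C{\left(D \right)} = 3 + \left(\left(6 + D\right) - 2\right) = 3 + \left(4 + D\right) = 7 + D$)
$l{\left(t \right)} = -4$
$o{\left(X \right)} = 8$ ($o{\left(X \right)} = \left(-2\right) \left(-4\right) = 8$)
$h{\left(v,r \right)} = - 2 v$
$F{\left(A,s \right)} = - 2 s$
$F^{2}{\left(11,o{\left(l{\left(C{\left(-5 \right)} \right)} \right)} \right)} = \left(\left(-2\right) 8\right)^{2} = \left(-16\right)^{2} = 256$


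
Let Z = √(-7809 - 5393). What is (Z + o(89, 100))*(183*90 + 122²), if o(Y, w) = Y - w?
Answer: -344894 + 31354*I*√13202 ≈ -3.4489e+5 + 3.6026e+6*I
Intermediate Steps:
Z = I*√13202 (Z = √(-13202) = I*√13202 ≈ 114.9*I)
(Z + o(89, 100))*(183*90 + 122²) = (I*√13202 + (89 - 1*100))*(183*90 + 122²) = (I*√13202 + (89 - 100))*(16470 + 14884) = (I*√13202 - 11)*31354 = (-11 + I*√13202)*31354 = -344894 + 31354*I*√13202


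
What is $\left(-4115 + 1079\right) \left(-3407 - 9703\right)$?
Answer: $39801960$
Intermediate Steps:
$\left(-4115 + 1079\right) \left(-3407 - 9703\right) = \left(-3036\right) \left(-13110\right) = 39801960$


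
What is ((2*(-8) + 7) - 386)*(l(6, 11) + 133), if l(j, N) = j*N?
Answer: -78605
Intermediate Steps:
l(j, N) = N*j
((2*(-8) + 7) - 386)*(l(6, 11) + 133) = ((2*(-8) + 7) - 386)*(11*6 + 133) = ((-16 + 7) - 386)*(66 + 133) = (-9 - 386)*199 = -395*199 = -78605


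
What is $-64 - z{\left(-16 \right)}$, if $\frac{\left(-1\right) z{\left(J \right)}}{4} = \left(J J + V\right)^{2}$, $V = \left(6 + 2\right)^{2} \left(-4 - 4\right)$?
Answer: $262080$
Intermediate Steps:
$V = -512$ ($V = 8^{2} \left(-8\right) = 64 \left(-8\right) = -512$)
$z{\left(J \right)} = - 4 \left(-512 + J^{2}\right)^{2}$ ($z{\left(J \right)} = - 4 \left(J J - 512\right)^{2} = - 4 \left(J^{2} - 512\right)^{2} = - 4 \left(-512 + J^{2}\right)^{2}$)
$-64 - z{\left(-16 \right)} = -64 - - 4 \left(-512 + \left(-16\right)^{2}\right)^{2} = -64 - - 4 \left(-512 + 256\right)^{2} = -64 - - 4 \left(-256\right)^{2} = -64 - \left(-4\right) 65536 = -64 - -262144 = -64 + 262144 = 262080$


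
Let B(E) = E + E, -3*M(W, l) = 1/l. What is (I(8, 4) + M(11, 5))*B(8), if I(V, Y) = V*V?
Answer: 15344/15 ≈ 1022.9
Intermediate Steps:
M(W, l) = -1/(3*l)
I(V, Y) = V²
B(E) = 2*E
(I(8, 4) + M(11, 5))*B(8) = (8² - ⅓/5)*(2*8) = (64 - ⅓*⅕)*16 = (64 - 1/15)*16 = (959/15)*16 = 15344/15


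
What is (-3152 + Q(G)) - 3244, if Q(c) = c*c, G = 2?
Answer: -6392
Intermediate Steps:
Q(c) = c²
(-3152 + Q(G)) - 3244 = (-3152 + 2²) - 3244 = (-3152 + 4) - 3244 = -3148 - 3244 = -6392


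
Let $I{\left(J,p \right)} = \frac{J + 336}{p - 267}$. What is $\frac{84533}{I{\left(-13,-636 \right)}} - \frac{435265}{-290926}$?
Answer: $- \frac{22207200754279}{93969098} \approx -2.3632 \cdot 10^{5}$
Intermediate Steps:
$I{\left(J,p \right)} = \frac{336 + J}{-267 + p}$
$\frac{84533}{I{\left(-13,-636 \right)}} - \frac{435265}{-290926} = \frac{84533}{\frac{1}{-267 - 636} \left(336 - 13\right)} - \frac{435265}{-290926} = \frac{84533}{\frac{1}{-903} \cdot 323} - - \frac{435265}{290926} = \frac{84533}{\left(- \frac{1}{903}\right) 323} + \frac{435265}{290926} = \frac{84533}{- \frac{323}{903}} + \frac{435265}{290926} = 84533 \left(- \frac{903}{323}\right) + \frac{435265}{290926} = - \frac{76333299}{323} + \frac{435265}{290926} = - \frac{22207200754279}{93969098}$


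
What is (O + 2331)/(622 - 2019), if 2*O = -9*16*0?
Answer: -2331/1397 ≈ -1.6686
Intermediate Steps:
O = 0 (O = (-9*16*0)/2 = (-144*0)/2 = (½)*0 = 0)
(O + 2331)/(622 - 2019) = (0 + 2331)/(622 - 2019) = 2331/(-1397) = 2331*(-1/1397) = -2331/1397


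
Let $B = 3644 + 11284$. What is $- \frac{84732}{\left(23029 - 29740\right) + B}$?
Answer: $- \frac{28244}{2739} \approx -10.312$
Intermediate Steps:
$B = 14928$
$- \frac{84732}{\left(23029 - 29740\right) + B} = - \frac{84732}{\left(23029 - 29740\right) + 14928} = - \frac{84732}{-6711 + 14928} = - \frac{84732}{8217} = \left(-84732\right) \frac{1}{8217} = - \frac{28244}{2739}$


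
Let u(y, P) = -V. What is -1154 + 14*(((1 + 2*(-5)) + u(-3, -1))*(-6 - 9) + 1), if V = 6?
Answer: 2010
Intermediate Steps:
u(y, P) = -6 (u(y, P) = -1*6 = -6)
-1154 + 14*(((1 + 2*(-5)) + u(-3, -1))*(-6 - 9) + 1) = -1154 + 14*(((1 + 2*(-5)) - 6)*(-6 - 9) + 1) = -1154 + 14*(((1 - 10) - 6)*(-15) + 1) = -1154 + 14*((-9 - 6)*(-15) + 1) = -1154 + 14*(-15*(-15) + 1) = -1154 + 14*(225 + 1) = -1154 + 14*226 = -1154 + 3164 = 2010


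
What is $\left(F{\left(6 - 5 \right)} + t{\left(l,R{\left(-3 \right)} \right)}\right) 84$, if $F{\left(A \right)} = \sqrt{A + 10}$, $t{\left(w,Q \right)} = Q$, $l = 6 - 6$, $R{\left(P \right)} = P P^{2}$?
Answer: $-2268 + 84 \sqrt{11} \approx -1989.4$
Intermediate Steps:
$R{\left(P \right)} = P^{3}$
$l = 0$ ($l = 6 - 6 = 0$)
$F{\left(A \right)} = \sqrt{10 + A}$
$\left(F{\left(6 - 5 \right)} + t{\left(l,R{\left(-3 \right)} \right)}\right) 84 = \left(\sqrt{10 + \left(6 - 5\right)} + \left(-3\right)^{3}\right) 84 = \left(\sqrt{10 + 1} - 27\right) 84 = \left(\sqrt{11} - 27\right) 84 = \left(-27 + \sqrt{11}\right) 84 = -2268 + 84 \sqrt{11}$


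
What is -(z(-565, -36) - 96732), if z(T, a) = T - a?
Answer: 97261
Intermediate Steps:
-(z(-565, -36) - 96732) = -((-565 - 1*(-36)) - 96732) = -((-565 + 36) - 96732) = -(-529 - 96732) = -1*(-97261) = 97261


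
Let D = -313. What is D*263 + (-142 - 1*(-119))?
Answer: -82342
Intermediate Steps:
D*263 + (-142 - 1*(-119)) = -313*263 + (-142 - 1*(-119)) = -82319 + (-142 + 119) = -82319 - 23 = -82342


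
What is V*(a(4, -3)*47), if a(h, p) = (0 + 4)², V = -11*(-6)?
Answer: 49632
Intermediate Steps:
V = 66
a(h, p) = 16 (a(h, p) = 4² = 16)
V*(a(4, -3)*47) = 66*(16*47) = 66*752 = 49632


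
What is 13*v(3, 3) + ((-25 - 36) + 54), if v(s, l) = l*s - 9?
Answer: -7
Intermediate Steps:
v(s, l) = -9 + l*s
13*v(3, 3) + ((-25 - 36) + 54) = 13*(-9 + 3*3) + ((-25 - 36) + 54) = 13*(-9 + 9) + (-61 + 54) = 13*0 - 7 = 0 - 7 = -7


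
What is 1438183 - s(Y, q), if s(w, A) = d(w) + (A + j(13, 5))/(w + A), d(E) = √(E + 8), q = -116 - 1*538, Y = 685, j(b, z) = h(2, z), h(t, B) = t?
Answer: 44584325/31 - 3*√77 ≈ 1.4382e+6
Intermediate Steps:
j(b, z) = 2
q = -654 (q = -116 - 538 = -654)
d(E) = √(8 + E)
s(w, A) = √(8 + w) + (2 + A)/(A + w) (s(w, A) = √(8 + w) + (A + 2)/(w + A) = √(8 + w) + (2 + A)/(A + w))
1438183 - s(Y, q) = 1438183 - (2 - 654 - 654*√(8 + 685) + 685*√(8 + 685))/(-654 + 685) = 1438183 - (2 - 654 - 1962*√77 + 685*√693)/31 = 1438183 - (2 - 654 - 1962*√77 + 685*(3*√77))/31 = 1438183 - (2 - 654 - 1962*√77 + 2055*√77)/31 = 1438183 - (-652 + 93*√77)/31 = 1438183 - (-652/31 + 3*√77) = 1438183 + (652/31 - 3*√77) = 44584325/31 - 3*√77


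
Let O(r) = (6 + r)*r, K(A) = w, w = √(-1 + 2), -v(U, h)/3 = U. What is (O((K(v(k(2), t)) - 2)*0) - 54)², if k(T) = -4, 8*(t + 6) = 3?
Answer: 2916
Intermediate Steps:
t = -45/8 (t = -6 + (⅛)*3 = -6 + 3/8 = -45/8 ≈ -5.6250)
v(U, h) = -3*U
w = 1 (w = √1 = 1)
K(A) = 1
O(r) = r*(6 + r)
(O((K(v(k(2), t)) - 2)*0) - 54)² = (((1 - 2)*0)*(6 + (1 - 2)*0) - 54)² = ((-1*0)*(6 - 1*0) - 54)² = (0*(6 + 0) - 54)² = (0*6 - 54)² = (0 - 54)² = (-54)² = 2916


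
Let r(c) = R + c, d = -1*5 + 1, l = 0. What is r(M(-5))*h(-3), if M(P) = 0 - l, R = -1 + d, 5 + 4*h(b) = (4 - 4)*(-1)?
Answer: 25/4 ≈ 6.2500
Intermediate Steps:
h(b) = -5/4 (h(b) = -5/4 + ((4 - 4)*(-1))/4 = -5/4 + (0*(-1))/4 = -5/4 + (¼)*0 = -5/4 + 0 = -5/4)
d = -4 (d = -5 + 1 = -4)
R = -5 (R = -1 - 4 = -5)
M(P) = 0 (M(P) = 0 - 1*0 = 0 + 0 = 0)
r(c) = -5 + c
r(M(-5))*h(-3) = (-5 + 0)*(-5/4) = -5*(-5/4) = 25/4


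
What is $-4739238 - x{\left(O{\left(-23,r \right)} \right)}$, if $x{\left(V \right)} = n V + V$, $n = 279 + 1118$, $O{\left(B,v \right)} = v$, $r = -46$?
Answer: $-4674930$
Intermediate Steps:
$n = 1397$
$x{\left(V \right)} = 1398 V$ ($x{\left(V \right)} = 1397 V + V = 1398 V$)
$-4739238 - x{\left(O{\left(-23,r \right)} \right)} = -4739238 - 1398 \left(-46\right) = -4739238 - -64308 = -4739238 + 64308 = -4674930$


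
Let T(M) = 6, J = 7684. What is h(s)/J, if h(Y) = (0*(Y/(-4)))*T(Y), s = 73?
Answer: 0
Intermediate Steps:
h(Y) = 0 (h(Y) = (0*(Y/(-4)))*6 = (0*(Y*(-¼)))*6 = (0*(-Y/4))*6 = 0*6 = 0)
h(s)/J = 0/7684 = 0*(1/7684) = 0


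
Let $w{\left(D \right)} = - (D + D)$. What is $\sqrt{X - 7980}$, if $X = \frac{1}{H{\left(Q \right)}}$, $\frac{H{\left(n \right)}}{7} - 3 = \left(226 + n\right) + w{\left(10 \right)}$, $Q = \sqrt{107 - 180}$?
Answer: $\sqrt{-7980 + \frac{1}{1463 + 7 i \sqrt{73}}} \approx 1.0 \cdot 10^{-7} - 89.331 i$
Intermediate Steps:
$w{\left(D \right)} = - 2 D$
$Q = i \sqrt{73}$ ($Q = \sqrt{-73} = i \sqrt{73} \approx 8.544 i$)
$H{\left(n \right)} = 1463 + 7 n$ ($H{\left(n \right)} = 21 + 7 \left(\left(226 + n\right) - 20\right) = 21 + 7 \left(206 + n\right) = 21 + \left(1442 + 7 n\right) = 1463 + 7 n$)
$X = \frac{1}{1463 + 7 i \sqrt{73}} \approx 0.00068239 - 2.7896 \cdot 10^{-5} i$
$\sqrt{X - 7980} = \sqrt{\left(\frac{209}{306278} - \frac{i \sqrt{73}}{306278}\right) - 7980} = \sqrt{- \frac{2444098231}{306278} - \frac{i \sqrt{73}}{306278}}$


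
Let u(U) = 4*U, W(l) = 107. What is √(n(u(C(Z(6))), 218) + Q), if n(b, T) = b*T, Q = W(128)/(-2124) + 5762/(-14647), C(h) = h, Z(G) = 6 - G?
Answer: I*√11930527877041/5185038 ≈ 0.66616*I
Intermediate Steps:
Q = -13805717/31110228 (Q = 107/(-2124) + 5762/(-14647) = 107*(-1/2124) + 5762*(-1/14647) = -107/2124 - 5762/14647 = -13805717/31110228 ≈ -0.44377)
n(b, T) = T*b
√(n(u(C(Z(6))), 218) + Q) = √(218*(4*(6 - 1*6)) - 13805717/31110228) = √(218*(4*(6 - 6)) - 13805717/31110228) = √(218*(4*0) - 13805717/31110228) = √(218*0 - 13805717/31110228) = √(0 - 13805717/31110228) = √(-13805717/31110228) = I*√11930527877041/5185038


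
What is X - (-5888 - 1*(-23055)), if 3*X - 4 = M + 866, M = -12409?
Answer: -63040/3 ≈ -21013.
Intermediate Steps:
X = -11539/3 (X = 4/3 + (-12409 + 866)/3 = 4/3 + (1/3)*(-11543) = 4/3 - 11543/3 = -11539/3 ≈ -3846.3)
X - (-5888 - 1*(-23055)) = -11539/3 - (-5888 - 1*(-23055)) = -11539/3 - (-5888 + 23055) = -11539/3 - 1*17167 = -11539/3 - 17167 = -63040/3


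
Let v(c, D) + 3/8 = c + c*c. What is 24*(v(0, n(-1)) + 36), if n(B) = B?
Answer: 855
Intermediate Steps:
v(c, D) = -3/8 + c + c² (v(c, D) = -3/8 + (c + c*c) = -3/8 + (c + c²) = -3/8 + c + c²)
24*(v(0, n(-1)) + 36) = 24*((-3/8 + 0 + 0²) + 36) = 24*((-3/8 + 0 + 0) + 36) = 24*(-3/8 + 36) = 24*(285/8) = 855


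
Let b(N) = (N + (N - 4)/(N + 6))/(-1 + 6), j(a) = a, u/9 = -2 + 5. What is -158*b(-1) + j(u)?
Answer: 451/5 ≈ 90.200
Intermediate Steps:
u = 27 (u = 9*(-2 + 5) = 9*3 = 27)
b(N) = N/5 + (-4 + N)/(5*(6 + N)) (b(N) = (N + (-4 + N)/(6 + N))/5 = (N + (-4 + N)/(6 + N))*(1/5) = N/5 + (-4 + N)/(5*(6 + N)))
-158*b(-1) + j(u) = -158*(-4 + (-1)**2 + 7*(-1))/(5*(6 - 1)) + 27 = -158*(-4 + 1 - 7)/(5*5) + 27 = -158*(-10)/(5*5) + 27 = -158*(-2/5) + 27 = 316/5 + 27 = 451/5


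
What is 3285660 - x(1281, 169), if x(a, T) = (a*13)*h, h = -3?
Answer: 3335619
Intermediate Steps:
x(a, T) = -39*a (x(a, T) = (a*13)*(-3) = (13*a)*(-3) = -39*a)
3285660 - x(1281, 169) = 3285660 - (-39)*1281 = 3285660 - 1*(-49959) = 3285660 + 49959 = 3335619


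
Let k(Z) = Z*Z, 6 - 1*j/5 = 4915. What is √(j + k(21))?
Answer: 2*I*√6026 ≈ 155.25*I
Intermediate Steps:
j = -24545 (j = 30 - 5*4915 = 30 - 24575 = -24545)
k(Z) = Z²
√(j + k(21)) = √(-24545 + 21²) = √(-24545 + 441) = √(-24104) = 2*I*√6026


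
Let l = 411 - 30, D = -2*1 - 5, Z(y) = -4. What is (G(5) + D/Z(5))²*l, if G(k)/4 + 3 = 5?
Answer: 579501/16 ≈ 36219.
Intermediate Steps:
G(k) = 8 (G(k) = -12 + 4*5 = -12 + 20 = 8)
D = -7 (D = -2 - 5 = -7)
l = 381
(G(5) + D/Z(5))²*l = (8 - 7/(-4))²*381 = (8 - 7*(-¼))²*381 = (8 + 7/4)²*381 = (39/4)²*381 = (1521/16)*381 = 579501/16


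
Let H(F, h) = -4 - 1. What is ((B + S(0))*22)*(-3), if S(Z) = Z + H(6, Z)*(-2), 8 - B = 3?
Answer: -990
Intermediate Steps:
H(F, h) = -5
B = 5 (B = 8 - 1*3 = 8 - 3 = 5)
S(Z) = 10 + Z (S(Z) = Z - 5*(-2) = Z + 10 = 10 + Z)
((B + S(0))*22)*(-3) = ((5 + (10 + 0))*22)*(-3) = ((5 + 10)*22)*(-3) = (15*22)*(-3) = 330*(-3) = -990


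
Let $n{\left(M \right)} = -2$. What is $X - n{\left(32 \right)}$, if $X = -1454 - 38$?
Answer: $-1490$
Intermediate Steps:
$X = -1492$
$X - n{\left(32 \right)} = -1492 - -2 = -1492 + 2 = -1490$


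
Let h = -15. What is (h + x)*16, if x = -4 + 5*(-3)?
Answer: -544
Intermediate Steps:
x = -19 (x = -4 - 15 = -19)
(h + x)*16 = (-15 - 19)*16 = -34*16 = -544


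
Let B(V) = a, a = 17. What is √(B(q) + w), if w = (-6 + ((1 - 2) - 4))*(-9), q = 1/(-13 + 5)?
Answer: 2*√29 ≈ 10.770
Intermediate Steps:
q = -⅛ (q = 1/(-8) = -⅛ ≈ -0.12500)
B(V) = 17
w = 99 (w = (-6 + (-1 - 4))*(-9) = (-6 - 5)*(-9) = -11*(-9) = 99)
√(B(q) + w) = √(17 + 99) = √116 = 2*√29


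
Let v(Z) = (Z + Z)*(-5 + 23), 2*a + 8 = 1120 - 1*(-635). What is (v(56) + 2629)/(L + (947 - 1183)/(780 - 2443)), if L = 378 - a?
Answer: -15449270/1647561 ≈ -9.3771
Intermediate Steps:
a = 1747/2 (a = -4 + (1120 - 1*(-635))/2 = -4 + (1120 + 635)/2 = -4 + (1/2)*1755 = -4 + 1755/2 = 1747/2 ≈ 873.50)
v(Z) = 36*Z (v(Z) = (2*Z)*18 = 36*Z)
L = -991/2 (L = 378 - 1*1747/2 = 378 - 1747/2 = -991/2 ≈ -495.50)
(v(56) + 2629)/(L + (947 - 1183)/(780 - 2443)) = (36*56 + 2629)/(-991/2 + (947 - 1183)/(780 - 2443)) = (2016 + 2629)/(-991/2 - 236/(-1663)) = 4645/(-991/2 - 236*(-1/1663)) = 4645/(-991/2 + 236/1663) = 4645/(-1647561/3326) = 4645*(-3326/1647561) = -15449270/1647561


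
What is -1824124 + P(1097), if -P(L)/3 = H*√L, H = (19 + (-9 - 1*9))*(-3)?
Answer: -1824124 + 9*√1097 ≈ -1.8238e+6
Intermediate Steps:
H = -3 (H = (19 + (-9 - 9))*(-3) = (19 - 18)*(-3) = 1*(-3) = -3)
P(L) = 9*√L (P(L) = -(-9)*√L = 9*√L)
-1824124 + P(1097) = -1824124 + 9*√1097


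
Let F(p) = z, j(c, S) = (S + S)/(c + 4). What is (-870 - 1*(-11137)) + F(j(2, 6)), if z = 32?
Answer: 10299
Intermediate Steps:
j(c, S) = 2*S/(4 + c) (j(c, S) = (2*S)/(4 + c) = 2*S/(4 + c))
F(p) = 32
(-870 - 1*(-11137)) + F(j(2, 6)) = (-870 - 1*(-11137)) + 32 = (-870 + 11137) + 32 = 10267 + 32 = 10299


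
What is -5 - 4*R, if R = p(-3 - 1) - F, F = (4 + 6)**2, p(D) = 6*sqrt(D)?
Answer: 395 - 48*I ≈ 395.0 - 48.0*I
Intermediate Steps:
F = 100 (F = 10**2 = 100)
R = -100 + 12*I (R = 6*sqrt(-3 - 1) - 1*100 = 6*sqrt(-4) - 100 = 6*(2*I) - 100 = 12*I - 100 = -100 + 12*I ≈ -100.0 + 12.0*I)
-5 - 4*R = -5 - 4*(-100 + 12*I) = -5 + (400 - 48*I) = 395 - 48*I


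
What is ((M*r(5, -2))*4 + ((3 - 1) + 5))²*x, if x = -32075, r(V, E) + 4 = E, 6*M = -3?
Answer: -11579075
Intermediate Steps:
M = -½ (M = (⅙)*(-3) = -½ ≈ -0.50000)
r(V, E) = -4 + E
((M*r(5, -2))*4 + ((3 - 1) + 5))²*x = (-(-4 - 2)/2*4 + ((3 - 1) + 5))²*(-32075) = (-½*(-6)*4 + (2 + 5))²*(-32075) = (3*4 + 7)²*(-32075) = (12 + 7)²*(-32075) = 19²*(-32075) = 361*(-32075) = -11579075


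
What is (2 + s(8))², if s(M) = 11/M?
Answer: 729/64 ≈ 11.391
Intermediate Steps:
(2 + s(8))² = (2 + 11/8)² = (27/8)² = 729/64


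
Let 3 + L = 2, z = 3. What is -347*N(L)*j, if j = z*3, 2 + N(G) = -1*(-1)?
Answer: 3123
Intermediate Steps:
L = -1 (L = -3 + 2 = -1)
N(G) = -1 (N(G) = -2 - 1*(-1) = -2 + 1 = -1)
j = 9 (j = 3*3 = 9)
-347*N(L)*j = -(-347)*9 = -347*(-9) = 3123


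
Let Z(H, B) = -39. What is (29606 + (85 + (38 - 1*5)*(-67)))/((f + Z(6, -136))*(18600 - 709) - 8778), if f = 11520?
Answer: 9160/68465931 ≈ 0.00013379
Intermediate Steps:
(29606 + (85 + (38 - 1*5)*(-67)))/((f + Z(6, -136))*(18600 - 709) - 8778) = (29606 + (85 + (38 - 1*5)*(-67)))/((11520 - 39)*(18600 - 709) - 8778) = (29606 + (85 + (38 - 5)*(-67)))/(11481*17891 - 8778) = (29606 + (85 + 33*(-67)))/(205406571 - 8778) = (29606 + (85 - 2211))/205397793 = (29606 - 2126)*(1/205397793) = 27480*(1/205397793) = 9160/68465931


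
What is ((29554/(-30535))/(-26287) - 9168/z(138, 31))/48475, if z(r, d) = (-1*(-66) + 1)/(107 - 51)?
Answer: -58871288201606/372420458041375 ≈ -0.15808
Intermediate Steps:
z(r, d) = 67/56 (z(r, d) = (66 + 1)/56 = 67*(1/56) = 67/56)
((29554/(-30535))/(-26287) - 9168/z(138, 31))/48475 = ((29554/(-30535))/(-26287) - 9168/67/56)/48475 = ((29554*(-1/30535))*(-1/26287) - 9168*56/67)*(1/48475) = (-29554/30535*(-1/26287) - 513408/67)*(1/48475) = (29554/802673545 - 513408/67)*(1/48475) = -412099017411242/53779127515*1/48475 = -58871288201606/372420458041375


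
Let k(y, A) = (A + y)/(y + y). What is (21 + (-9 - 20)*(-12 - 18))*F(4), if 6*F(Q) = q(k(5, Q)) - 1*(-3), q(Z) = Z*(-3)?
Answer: 891/20 ≈ 44.550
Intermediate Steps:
k(y, A) = (A + y)/(2*y) (k(y, A) = (A + y)/((2*y)) = (A + y)*(1/(2*y)) = (A + y)/(2*y))
q(Z) = -3*Z
F(Q) = ¼ - Q/20 (F(Q) = (-3*(Q + 5)/(2*5) - 1*(-3))/6 = (-3*(5 + Q)/(2*5) + 3)/6 = (-3*(½ + Q/10) + 3)/6 = ((-3/2 - 3*Q/10) + 3)/6 = (3/2 - 3*Q/10)/6 = ¼ - Q/20)
(21 + (-9 - 20)*(-12 - 18))*F(4) = (21 + (-9 - 20)*(-12 - 18))*(¼ - 1/20*4) = (21 - 29*(-30))*(¼ - ⅕) = (21 + 870)*(1/20) = 891*(1/20) = 891/20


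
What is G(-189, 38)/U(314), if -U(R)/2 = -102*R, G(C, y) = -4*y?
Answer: -19/8007 ≈ -0.0023729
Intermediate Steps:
U(R) = 204*R (U(R) = -(-204)*R = 204*R)
G(-189, 38)/U(314) = (-4*38)/((204*314)) = -152/64056 = -152*1/64056 = -19/8007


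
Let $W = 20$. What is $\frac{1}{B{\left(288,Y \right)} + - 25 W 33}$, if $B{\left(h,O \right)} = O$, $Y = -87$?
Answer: $- \frac{1}{16587} \approx -6.0288 \cdot 10^{-5}$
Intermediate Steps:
$\frac{1}{B{\left(288,Y \right)} + - 25 W 33} = \frac{1}{-87 + \left(-25\right) 20 \cdot 33} = \frac{1}{-87 - 16500} = \frac{1}{-16587} = - \frac{1}{16587}$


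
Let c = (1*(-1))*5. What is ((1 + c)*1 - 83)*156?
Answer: -13572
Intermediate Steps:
c = -5 (c = -1*5 = -5)
((1 + c)*1 - 83)*156 = ((1 - 5)*1 - 83)*156 = (-4*1 - 83)*156 = (-4 - 83)*156 = -87*156 = -13572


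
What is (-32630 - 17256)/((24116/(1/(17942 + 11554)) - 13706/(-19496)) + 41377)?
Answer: -486288728/6934404674777 ≈ -7.0127e-5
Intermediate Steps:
(-32630 - 17256)/((24116/(1/(17942 + 11554)) - 13706/(-19496)) + 41377) = -49886/((24116/(1/29496) - 13706*(-1/19496)) + 41377) = -49886/((24116/(1/29496) + 6853/9748) + 41377) = -49886/((24116*29496 + 6853/9748) + 41377) = -49886/((711325536 + 6853/9748) + 41377) = -49886/(6934001331781/9748 + 41377) = -49886/6934404674777/9748 = -49886*9748/6934404674777 = -486288728/6934404674777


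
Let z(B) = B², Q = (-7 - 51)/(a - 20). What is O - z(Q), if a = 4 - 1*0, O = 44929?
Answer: 2874615/64 ≈ 44916.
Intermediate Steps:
a = 4 (a = 4 + 0 = 4)
Q = 29/8 (Q = (-7 - 51)/(4 - 20) = -58/(-16) = -58*(-1/16) = 29/8 ≈ 3.6250)
O - z(Q) = 44929 - (29/8)² = 44929 - 1*841/64 = 44929 - 841/64 = 2874615/64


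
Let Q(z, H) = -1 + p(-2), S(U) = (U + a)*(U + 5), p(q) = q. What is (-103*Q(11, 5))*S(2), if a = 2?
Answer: 8652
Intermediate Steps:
S(U) = (2 + U)*(5 + U) (S(U) = (U + 2)*(U + 5) = (2 + U)*(5 + U))
Q(z, H) = -3 (Q(z, H) = -1 - 2 = -3)
(-103*Q(11, 5))*S(2) = (-103*(-3))*(10 + 2² + 7*2) = 309*(10 + 4 + 14) = 309*28 = 8652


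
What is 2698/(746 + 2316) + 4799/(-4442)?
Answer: -1355011/6800702 ≈ -0.19925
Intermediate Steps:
2698/(746 + 2316) + 4799/(-4442) = 2698/3062 + 4799*(-1/4442) = 2698*(1/3062) - 4799/4442 = 1349/1531 - 4799/4442 = -1355011/6800702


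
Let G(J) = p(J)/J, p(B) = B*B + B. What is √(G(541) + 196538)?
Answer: 2*√49270 ≈ 443.94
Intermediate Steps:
p(B) = B + B² (p(B) = B² + B = B + B²)
G(J) = 1 + J (G(J) = (J*(1 + J))/J = 1 + J)
√(G(541) + 196538) = √((1 + 541) + 196538) = √(542 + 196538) = √197080 = 2*√49270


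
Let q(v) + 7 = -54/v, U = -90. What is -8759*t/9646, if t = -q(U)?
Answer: -140144/24115 ≈ -5.8115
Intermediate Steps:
q(v) = -7 - 54/v
t = 32/5 (t = -(-7 - 54/(-90)) = -(-7 - 54*(-1/90)) = -(-7 + ⅗) = -1*(-32/5) = 32/5 ≈ 6.4000)
-8759*t/9646 = -8759/(9646/(32/5)) = -8759/(9646*(5/32)) = -8759/24115/16 = -8759*16/24115 = -140144/24115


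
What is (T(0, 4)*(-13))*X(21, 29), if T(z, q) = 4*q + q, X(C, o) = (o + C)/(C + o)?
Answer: -260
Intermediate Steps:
X(C, o) = 1 (X(C, o) = (C + o)/(C + o) = 1)
T(z, q) = 5*q
(T(0, 4)*(-13))*X(21, 29) = ((5*4)*(-13))*1 = (20*(-13))*1 = -260*1 = -260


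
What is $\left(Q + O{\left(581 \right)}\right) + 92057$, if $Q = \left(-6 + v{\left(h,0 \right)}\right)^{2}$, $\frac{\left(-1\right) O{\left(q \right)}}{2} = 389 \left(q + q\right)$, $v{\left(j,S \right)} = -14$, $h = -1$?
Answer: $-811579$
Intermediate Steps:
$O{\left(q \right)} = - 1556 q$ ($O{\left(q \right)} = - 2 \cdot 389 \left(q + q\right) = - 2 \cdot 389 \cdot 2 q = - 2 \cdot 778 q = - 1556 q$)
$Q = 400$ ($Q = \left(-6 - 14\right)^{2} = \left(-20\right)^{2} = 400$)
$\left(Q + O{\left(581 \right)}\right) + 92057 = \left(400 - 904036\right) + 92057 = -903636 + 92057 = -811579$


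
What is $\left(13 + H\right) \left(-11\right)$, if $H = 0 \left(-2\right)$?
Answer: $-143$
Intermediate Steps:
$H = 0$
$\left(13 + H\right) \left(-11\right) = \left(13 + 0\right) \left(-11\right) = 13 \left(-11\right) = -143$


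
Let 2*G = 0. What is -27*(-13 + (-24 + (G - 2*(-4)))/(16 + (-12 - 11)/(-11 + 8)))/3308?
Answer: 26217/234868 ≈ 0.11162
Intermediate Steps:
G = 0 (G = (½)*0 = 0)
-27*(-13 + (-24 + (G - 2*(-4)))/(16 + (-12 - 11)/(-11 + 8)))/3308 = -27*(-13 + (-24 + (0 - 2*(-4)))/(16 + (-12 - 11)/(-11 + 8)))/3308 = -27*(-13 + (-24 + (0 + 8))/(16 - 23/(-3)))*(1/3308) = -27*(-13 + (-24 + 8)/(16 - 23*(-⅓)))*(1/3308) = -27*(-13 - 16/(16 + 23/3))*(1/3308) = -27*(-13 - 16/71/3)*(1/3308) = -27*(-13 - 16*3/71)*(1/3308) = -27*(-13 - 48/71)*(1/3308) = -27*(-971/71)*(1/3308) = (26217/71)*(1/3308) = 26217/234868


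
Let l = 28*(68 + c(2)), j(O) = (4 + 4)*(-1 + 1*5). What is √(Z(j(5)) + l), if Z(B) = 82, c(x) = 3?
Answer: 3*√230 ≈ 45.497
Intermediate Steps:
j(O) = 32 (j(O) = 8*(-1 + 5) = 8*4 = 32)
l = 1988 (l = 28*(68 + 3) = 28*71 = 1988)
√(Z(j(5)) + l) = √(82 + 1988) = √2070 = 3*√230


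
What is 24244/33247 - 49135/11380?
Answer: -271538925/75670172 ≈ -3.5885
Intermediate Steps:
24244/33247 - 49135/11380 = 24244*(1/33247) - 49135*1/11380 = 24244/33247 - 9827/2276 = -271538925/75670172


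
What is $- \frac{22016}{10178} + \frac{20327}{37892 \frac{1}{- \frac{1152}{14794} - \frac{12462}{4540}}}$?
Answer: $- \frac{11906926576257221}{3237885265061720} \approx -3.6774$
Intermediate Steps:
$- \frac{22016}{10178} + \frac{20327}{37892 \frac{1}{- \frac{1152}{14794} - \frac{12462}{4540}}} = \left(-22016\right) \frac{1}{10178} + \frac{20327}{37892 \frac{1}{\left(-1152\right) \frac{1}{14794} - \frac{6231}{2270}}} = - \frac{11008}{5089} + \frac{20327}{37892 \frac{1}{- \frac{576}{7397} - \frac{6231}{2270}}} = - \frac{11008}{5089} + \frac{20327}{37892 \frac{1}{- \frac{47398227}{16791190}}} = - \frac{11008}{5089} + \frac{20327}{37892 \left(- \frac{16791190}{47398227}\right)} = - \frac{11008}{5089} + \frac{20327}{- \frac{636251771480}{47398227}} = - \frac{11008}{5089} + 20327 \left(- \frac{47398227}{636251771480}\right) = - \frac{11008}{5089} - \frac{963463760229}{636251771480} = - \frac{11906926576257221}{3237885265061720}$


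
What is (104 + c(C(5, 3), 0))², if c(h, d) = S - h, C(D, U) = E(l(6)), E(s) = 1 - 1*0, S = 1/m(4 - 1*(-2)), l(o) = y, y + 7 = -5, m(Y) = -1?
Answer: 10404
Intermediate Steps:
y = -12 (y = -7 - 5 = -12)
l(o) = -12
S = -1 (S = 1/(-1) = -1)
E(s) = 1 (E(s) = 1 + 0 = 1)
C(D, U) = 1
c(h, d) = -1 - h
(104 + c(C(5, 3), 0))² = (104 + (-1 - 1*1))² = (104 + (-1 - 1))² = (104 - 2)² = 102² = 10404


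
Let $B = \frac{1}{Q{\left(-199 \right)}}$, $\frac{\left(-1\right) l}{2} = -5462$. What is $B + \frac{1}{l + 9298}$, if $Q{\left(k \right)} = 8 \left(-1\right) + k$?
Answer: $- \frac{20015}{4185954} \approx -0.0047815$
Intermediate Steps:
$Q{\left(k \right)} = -8 + k$
$l = 10924$ ($l = \left(-2\right) \left(-5462\right) = 10924$)
$B = - \frac{1}{207}$ ($B = \frac{1}{-8 - 199} = \frac{1}{-207} = - \frac{1}{207} \approx -0.0048309$)
$B + \frac{1}{l + 9298} = - \frac{1}{207} + \frac{1}{10924 + 9298} = - \frac{1}{207} + \frac{1}{20222} = - \frac{20015}{4185954}$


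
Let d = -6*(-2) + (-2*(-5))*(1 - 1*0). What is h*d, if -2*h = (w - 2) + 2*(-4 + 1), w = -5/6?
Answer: 583/6 ≈ 97.167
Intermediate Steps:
w = -⅚ (w = -5*⅙ = -⅚ ≈ -0.83333)
d = 22 (d = 12 + 10*(1 + 0) = 12 + 10*1 = 12 + 10 = 22)
h = 53/12 (h = -((-⅚ - 2) + 2*(-4 + 1))/2 = -(-17/6 + 2*(-3))/2 = -(-17/6 - 6)/2 = -½*(-53/6) = 53/12 ≈ 4.4167)
h*d = (53/12)*22 = 583/6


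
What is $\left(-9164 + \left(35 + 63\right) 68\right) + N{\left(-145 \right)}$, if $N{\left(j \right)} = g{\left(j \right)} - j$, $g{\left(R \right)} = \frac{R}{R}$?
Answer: $-2354$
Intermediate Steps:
$g{\left(R \right)} = 1$
$N{\left(j \right)} = 1 - j$
$\left(-9164 + \left(35 + 63\right) 68\right) + N{\left(-145 \right)} = \left(-9164 + \left(35 + 63\right) 68\right) + \left(1 - -145\right) = \left(-9164 + 98 \cdot 68\right) + \left(1 + 145\right) = \left(-9164 + 6664\right) + 146 = -2500 + 146 = -2354$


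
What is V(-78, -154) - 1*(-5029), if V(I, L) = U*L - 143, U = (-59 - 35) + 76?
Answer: 7658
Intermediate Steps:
U = -18 (U = -94 + 76 = -18)
V(I, L) = -143 - 18*L (V(I, L) = -18*L - 143 = -143 - 18*L)
V(-78, -154) - 1*(-5029) = (-143 - 18*(-154)) - 1*(-5029) = (-143 + 2772) + 5029 = 2629 + 5029 = 7658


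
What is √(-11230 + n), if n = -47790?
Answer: 2*I*√14755 ≈ 242.94*I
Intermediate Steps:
√(-11230 + n) = √(-11230 - 47790) = √(-59020) = 2*I*√14755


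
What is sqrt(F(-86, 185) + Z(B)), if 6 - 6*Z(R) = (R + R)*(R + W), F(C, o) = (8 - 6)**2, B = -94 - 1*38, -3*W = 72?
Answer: 19*I*sqrt(19) ≈ 82.819*I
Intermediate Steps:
W = -24 (W = -1/3*72 = -24)
B = -132 (B = -94 - 38 = -132)
F(C, o) = 4 (F(C, o) = 2**2 = 4)
Z(R) = 1 - R*(-24 + R)/3 (Z(R) = 1 - (R + R)*(R - 24)/6 = 1 - 2*R*(-24 + R)/6 = 1 - R*(-24 + R)/3)
sqrt(F(-86, 185) + Z(B)) = sqrt(4 + (1 + 8*(-132) - 1/3*(-132)**2)) = sqrt(4 + (1 - 1056 - 1/3*17424)) = sqrt(4 + (1 - 1056 - 5808)) = sqrt(4 - 6863) = sqrt(-6859) = 19*I*sqrt(19)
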